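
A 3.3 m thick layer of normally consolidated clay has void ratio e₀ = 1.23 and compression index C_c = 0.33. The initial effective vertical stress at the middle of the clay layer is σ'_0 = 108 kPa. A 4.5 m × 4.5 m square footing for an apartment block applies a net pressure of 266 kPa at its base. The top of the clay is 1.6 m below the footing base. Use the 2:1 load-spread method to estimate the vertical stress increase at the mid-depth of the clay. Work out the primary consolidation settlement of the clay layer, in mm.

S_c ≈ 128 mm

Mid-depth of clay below the footing base: z = 1.6 + 3.3/2 = 3.25 m.
Stress increase at mid-clay by the 2:1 spreading method:
Δσ = qBL/((B+z)(L+z)) = 266×4.5×4.5/((4.5+3.25)(4.5+3.25)) = 89.682 kPa
Final effective stress: σ'_f = σ'_0 + Δσ = 108 + 89.682 = 197.68 kPa.
Normally consolidated clay, so the full stress increment lies on the virgin compression line:
S_c = C_c·H/(1+e₀)·log₁₀(σ'_f/σ'_0) = 0.33×3.3/(1+1.23)×log₁₀(197.68/108)
    = 0.48834 × 0.26254 = 0.1282 m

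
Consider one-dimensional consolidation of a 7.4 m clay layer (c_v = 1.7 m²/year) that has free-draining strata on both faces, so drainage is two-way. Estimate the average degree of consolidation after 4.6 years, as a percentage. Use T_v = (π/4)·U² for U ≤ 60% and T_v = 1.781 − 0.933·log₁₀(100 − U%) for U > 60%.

U ≈ 80.2 %

Drainage path length: H_d = H/2 = 3.7 m (double drainage).
T_v = c_v·t/H_d² = 1.7×4.6/3.7² = 0.57122.
T_v = 0.57122 corresponds to the U > 60% branch:
U = 1 − 10^((1.781 − T_v)/0.933)/100 = 0.802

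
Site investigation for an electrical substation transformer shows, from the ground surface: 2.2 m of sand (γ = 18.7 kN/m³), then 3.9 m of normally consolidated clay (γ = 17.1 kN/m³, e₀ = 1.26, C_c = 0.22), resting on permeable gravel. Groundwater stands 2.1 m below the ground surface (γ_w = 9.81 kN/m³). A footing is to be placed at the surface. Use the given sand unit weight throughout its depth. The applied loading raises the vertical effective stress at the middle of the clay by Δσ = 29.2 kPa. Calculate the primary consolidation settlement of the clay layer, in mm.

S_c ≈ 70.9 mm

Mid-depth of clay below the ground surface: z = 2.2 + 3.9/2 = 4.15 m.
Total vertical stress at mid-clay: σ_v = 18.7×2.2 + 17.1×1.95 = 74.485 kPa.
Pore pressure: u = 9.81×(4.15 − 2.1) = 20.11 kPa.
Initial effective stress: σ'_0 = σ_v − u = 74.485 − 20.11 = 54.375 kPa.
Final effective stress: σ'_f = σ'_0 + Δσ = 54.375 + 29.2 = 83.575 kPa.
Normally consolidated clay, so the full stress increment lies on the virgin compression line:
S_c = C_c·H/(1+e₀)·log₁₀(σ'_f/σ'_0) = 0.22×3.9/(1+1.26)×log₁₀(83.575/54.375)
    = 0.37965 × 0.18668 = 0.07087 m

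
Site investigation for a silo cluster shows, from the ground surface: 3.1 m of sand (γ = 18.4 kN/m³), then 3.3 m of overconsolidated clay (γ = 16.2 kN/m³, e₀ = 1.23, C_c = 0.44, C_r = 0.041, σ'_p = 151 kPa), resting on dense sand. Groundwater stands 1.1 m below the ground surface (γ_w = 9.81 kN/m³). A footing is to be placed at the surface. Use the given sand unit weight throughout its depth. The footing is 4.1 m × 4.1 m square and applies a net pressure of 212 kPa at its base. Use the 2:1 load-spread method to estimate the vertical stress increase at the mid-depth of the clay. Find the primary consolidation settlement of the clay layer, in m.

S_c ≈ 0.0176 m

Mid-depth of clay below the ground surface: z = 3.1 + 3.3/2 = 4.75 m.
Total vertical stress at mid-clay: σ_v = 18.4×3.1 + 16.2×1.65 = 83.77 kPa.
Pore pressure: u = 9.81×(4.75 − 1.1) = 35.806 kPa.
Initial effective stress: σ'_0 = σ_v − u = 83.77 − 35.806 = 47.964 kPa.
Stress increase at mid-clay by the 2:1 spreading method:
Δσ = qBL/((B+z)(L+z)) = 212×4.1×4.1/((4.1+4.75)(4.1+4.75)) = 45.501 kPa
Final effective stress: σ'_f = 47.964 + 45.501 = 93.465 kPa.
σ'_f = 93.465 ≤ σ'_p = 151 kPa, so the clay remains overconsolidated and only the recompression index applies:
S_c = C_r·H/(1+e₀)·log₁₀(σ'_f/σ'_0) = 0.041×3.3/2.23×log₁₀(93.465/47.964)
    = 0.060672 × 0.28973 = 0.01758 m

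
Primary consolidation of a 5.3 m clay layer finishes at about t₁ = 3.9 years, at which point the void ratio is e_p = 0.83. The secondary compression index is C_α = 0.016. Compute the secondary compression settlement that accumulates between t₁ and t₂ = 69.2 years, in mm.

Secondary compression: S_s = C_α·H/(1+e_p)·log₁₀(t₂/t₁)
S_s = 0.016×5.3/(1+0.83)×log₁₀(69.2/3.9)
    = 0.04634 × 1.249 = 0.05788 m

S_s ≈ 57.9 mm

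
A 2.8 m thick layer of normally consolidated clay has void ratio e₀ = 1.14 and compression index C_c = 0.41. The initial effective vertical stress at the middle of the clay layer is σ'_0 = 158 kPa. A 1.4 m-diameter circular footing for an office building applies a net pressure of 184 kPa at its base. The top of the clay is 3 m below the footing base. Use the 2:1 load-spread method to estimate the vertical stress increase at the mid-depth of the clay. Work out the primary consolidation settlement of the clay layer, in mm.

Mid-depth of clay below the footing base: z = 3 + 2.8/2 = 4.4 m.
Stress increase at mid-clay by the 2:1 spreading method:
Δσ ≈ qD²/(D+z)² = 184×1.4²/(1.4+4.4)² = 10.721 kPa
Final effective stress: σ'_f = σ'_0 + Δσ = 158 + 10.721 = 168.72 kPa.
Normally consolidated clay, so the full stress increment lies on the virgin compression line:
S_c = C_c·H/(1+e₀)·log₁₀(σ'_f/σ'_0) = 0.41×2.8/(1+1.14)×log₁₀(168.72/158)
    = 0.53645 × 0.028509 = 0.01529 m

S_c ≈ 15.3 mm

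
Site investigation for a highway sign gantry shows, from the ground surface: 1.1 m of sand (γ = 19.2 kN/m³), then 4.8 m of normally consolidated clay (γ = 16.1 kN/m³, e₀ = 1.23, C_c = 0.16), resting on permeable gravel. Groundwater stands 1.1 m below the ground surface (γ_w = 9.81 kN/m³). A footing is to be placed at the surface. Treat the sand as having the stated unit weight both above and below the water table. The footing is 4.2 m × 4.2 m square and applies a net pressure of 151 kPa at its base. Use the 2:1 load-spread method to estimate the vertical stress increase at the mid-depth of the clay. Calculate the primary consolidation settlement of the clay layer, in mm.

S_c ≈ 121 mm

Mid-depth of clay below the ground surface: z = 1.1 + 4.8/2 = 3.5 m.
Total vertical stress at mid-clay: σ_v = 19.2×1.1 + 16.1×2.4 = 59.76 kPa.
Pore pressure: u = 9.81×(3.5 − 1.1) = 23.544 kPa.
Initial effective stress: σ'_0 = σ_v − u = 59.76 − 23.544 = 36.216 kPa.
Stress increase at mid-clay by the 2:1 spreading method:
Δσ = qBL/((B+z)(L+z)) = 151×4.2×4.2/((4.2+3.5)(4.2+3.5)) = 44.926 kPa
Final effective stress: σ'_f = σ'_0 + Δσ = 36.216 + 44.926 = 81.142 kPa.
Normally consolidated clay, so the full stress increment lies on the virgin compression line:
S_c = C_c·H/(1+e₀)·log₁₀(σ'_f/σ'_0) = 0.16×4.8/(1+1.23)×log₁₀(81.142/36.216)
    = 0.34439 × 0.35035 = 0.1207 m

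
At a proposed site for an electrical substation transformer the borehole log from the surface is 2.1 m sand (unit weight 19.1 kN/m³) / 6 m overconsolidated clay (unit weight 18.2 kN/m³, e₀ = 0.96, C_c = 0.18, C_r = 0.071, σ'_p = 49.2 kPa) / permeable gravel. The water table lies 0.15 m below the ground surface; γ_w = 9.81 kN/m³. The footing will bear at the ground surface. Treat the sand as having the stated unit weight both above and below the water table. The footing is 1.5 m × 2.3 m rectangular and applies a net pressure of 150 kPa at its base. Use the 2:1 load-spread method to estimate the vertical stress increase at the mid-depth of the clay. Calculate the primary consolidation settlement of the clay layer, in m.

Mid-depth of clay below the ground surface: z = 2.1 + 6/2 = 5.1 m.
Total vertical stress at mid-clay: σ_v = 19.1×2.1 + 18.2×3 = 94.71 kPa.
Pore pressure: u = 9.81×(5.1 − 0.15) = 48.56 kPa.
Initial effective stress: σ'_0 = σ_v − u = 94.71 − 48.56 = 46.15 kPa.
Stress increase at mid-clay by the 2:1 spreading method:
Δσ = qBL/((B+z)(L+z)) = 150×1.5×2.3/((1.5+5.1)(2.3+5.1)) = 10.596 kPa
Final effective stress: σ'_f = 46.15 + 10.596 = 56.746 kPa.
σ'_f = 56.746 > σ'_p = 49.2 kPa, so the stress path crosses the preconsolidation pressure — recompression up to σ'_p, then virgin compression beyond:
S_c = H/(1+e₀)·[C_r·log₁₀(σ'_p/σ'_0) + C_c·log₁₀(σ'_f/σ'_p)]
    = 6/1.96 × [0.071×log₁₀(49.2/46.15) + 0.18×log₁₀(56.746/49.2)]
    = 3.0612 × [0.0019733 + 0.011155] = 0.04019 m

S_c ≈ 0.0402 m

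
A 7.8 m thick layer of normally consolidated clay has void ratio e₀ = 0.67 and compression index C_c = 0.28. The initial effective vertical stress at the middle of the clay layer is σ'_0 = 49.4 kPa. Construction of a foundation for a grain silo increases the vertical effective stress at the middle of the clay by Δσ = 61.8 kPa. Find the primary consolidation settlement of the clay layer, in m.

S_c ≈ 0.461 m

Final effective stress: σ'_f = σ'_0 + Δσ = 49.4 + 61.8 = 111.2 kPa.
Normally consolidated clay, so the full stress increment lies on the virgin compression line:
S_c = C_c·H/(1+e₀)·log₁₀(σ'_f/σ'_0) = 0.28×7.8/(1+0.67)×log₁₀(111.2/49.4)
    = 1.3078 × 0.35238 = 0.4608 m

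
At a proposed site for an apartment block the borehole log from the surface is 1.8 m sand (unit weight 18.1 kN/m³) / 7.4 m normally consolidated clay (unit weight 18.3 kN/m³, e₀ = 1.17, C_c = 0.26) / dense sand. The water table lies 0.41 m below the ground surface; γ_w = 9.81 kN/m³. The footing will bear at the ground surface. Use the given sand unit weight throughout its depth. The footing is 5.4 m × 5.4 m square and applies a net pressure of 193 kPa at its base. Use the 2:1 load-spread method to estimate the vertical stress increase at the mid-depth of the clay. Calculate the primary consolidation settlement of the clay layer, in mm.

Mid-depth of clay below the ground surface: z = 1.8 + 7.4/2 = 5.5 m.
Total vertical stress at mid-clay: σ_v = 18.1×1.8 + 18.3×3.7 = 100.29 kPa.
Pore pressure: u = 9.81×(5.5 − 0.41) = 49.933 kPa.
Initial effective stress: σ'_0 = σ_v − u = 100.29 − 49.933 = 50.357 kPa.
Stress increase at mid-clay by the 2:1 spreading method:
Δσ = qBL/((B+z)(L+z)) = 193×5.4×5.4/((5.4+5.5)(5.4+5.5)) = 47.369 kPa
Final effective stress: σ'_f = σ'_0 + Δσ = 50.357 + 47.369 = 97.726 kPa.
Normally consolidated clay, so the full stress increment lies on the virgin compression line:
S_c = C_c·H/(1+e₀)·log₁₀(σ'_f/σ'_0) = 0.26×7.4/(1+1.17)×log₁₀(97.726/50.357)
    = 0.88664 × 0.28795 = 0.2553 m

S_c ≈ 255 mm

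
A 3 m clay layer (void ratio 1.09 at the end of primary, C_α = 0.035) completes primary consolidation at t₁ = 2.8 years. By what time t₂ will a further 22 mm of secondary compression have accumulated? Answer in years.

S_s = C_α·H/(1+e_p)·log₁₀(t₂/t₁) ⇒ log₁₀(t₂/t₁) = S_s·(1+e_p)/(C_α·H).
log₁₀(t₂/t₁) = 0.022 × (1+1.09) / (0.035×3) = 0.4379
t₂ = t₁ × 10^0.4379 = 2.8 × 2.741 = 7.675 years

t₂ ≈ 7.67 years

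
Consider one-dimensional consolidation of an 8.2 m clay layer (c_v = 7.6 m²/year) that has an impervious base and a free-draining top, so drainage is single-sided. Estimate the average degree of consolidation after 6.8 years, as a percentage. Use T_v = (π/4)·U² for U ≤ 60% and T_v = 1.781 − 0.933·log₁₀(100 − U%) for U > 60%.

U ≈ 87.8 %

Drainage path length: H_d = H = 8.2 m (single drainage).
T_v = c_v·t/H_d² = 7.6×6.8/8.2² = 0.76859.
T_v = 0.76859 corresponds to the U > 60% branch:
U = 1 − 10^((1.781 − T_v)/0.933)/100 = 0.8783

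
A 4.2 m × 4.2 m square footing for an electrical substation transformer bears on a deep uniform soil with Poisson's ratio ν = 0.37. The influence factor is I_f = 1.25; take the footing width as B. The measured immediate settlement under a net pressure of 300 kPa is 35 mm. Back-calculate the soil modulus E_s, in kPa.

E_s ≈ 38800 kPa

S_e = q·B·(1−ν²)/E_s · I_f  ⇒  E_s = q·B·(1−ν²)·I_f / S_e.
E_s = 300 × 4.2 × 0.8631 × 1.25 / 0.035 = 38840 kPa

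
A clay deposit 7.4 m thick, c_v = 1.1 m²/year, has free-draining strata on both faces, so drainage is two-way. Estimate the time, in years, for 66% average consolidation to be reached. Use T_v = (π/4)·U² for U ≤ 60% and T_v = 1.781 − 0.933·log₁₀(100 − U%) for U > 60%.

t ≈ 4.38 years

Drainage path length: H_d = H/2 = 3.7 m (double drainage).
U > 60%: T_v = 1.781 − 0.933·log₁₀(100 − 66) = 0.35213.
t = T_v·H_d²/c_v = 0.35213×3.7²/1.1 = 4.382 years.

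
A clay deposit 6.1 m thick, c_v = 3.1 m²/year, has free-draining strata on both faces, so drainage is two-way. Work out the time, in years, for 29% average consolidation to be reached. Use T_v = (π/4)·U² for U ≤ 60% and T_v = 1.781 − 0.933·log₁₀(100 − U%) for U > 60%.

t ≈ 0.198 years

Drainage path length: H_d = H/2 = 3.05 m (double drainage).
U ≤ 60%: T_v = (π/4)·U² = (π/4)×0.29² = 0.066052.
t = T_v·H_d²/c_v = 0.066052×3.05²/3.1 = 0.1982 years.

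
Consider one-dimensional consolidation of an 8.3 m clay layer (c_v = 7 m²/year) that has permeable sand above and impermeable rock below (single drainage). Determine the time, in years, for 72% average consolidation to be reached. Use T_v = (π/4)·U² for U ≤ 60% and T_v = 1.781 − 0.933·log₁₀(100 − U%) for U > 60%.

Drainage path length: H_d = H = 8.3 m (single drainage).
U > 60%: T_v = 1.781 − 0.933·log₁₀(100 − 72) = 0.4308.
t = T_v·H_d²/c_v = 0.4308×8.3²/7 = 4.24 years.

t ≈ 4.24 years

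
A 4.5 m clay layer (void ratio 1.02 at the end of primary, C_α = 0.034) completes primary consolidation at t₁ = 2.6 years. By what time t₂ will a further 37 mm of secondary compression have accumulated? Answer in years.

S_s = C_α·H/(1+e_p)·log₁₀(t₂/t₁) ⇒ log₁₀(t₂/t₁) = S_s·(1+e_p)/(C_α·H).
log₁₀(t₂/t₁) = 0.037 × (1+1.02) / (0.034×4.5) = 0.4885
t₂ = t₁ × 10^0.4885 = 2.6 × 3.08 = 8.007 years

t₂ ≈ 8.01 years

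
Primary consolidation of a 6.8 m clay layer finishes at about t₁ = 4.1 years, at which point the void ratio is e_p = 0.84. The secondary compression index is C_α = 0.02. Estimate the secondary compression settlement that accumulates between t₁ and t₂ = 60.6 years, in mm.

S_s ≈ 86.5 mm

Secondary compression: S_s = C_α·H/(1+e_p)·log₁₀(t₂/t₁)
S_s = 0.02×6.8/(1+0.84)×log₁₀(60.6/4.1)
    = 0.07391 × 1.17 = 0.08646 m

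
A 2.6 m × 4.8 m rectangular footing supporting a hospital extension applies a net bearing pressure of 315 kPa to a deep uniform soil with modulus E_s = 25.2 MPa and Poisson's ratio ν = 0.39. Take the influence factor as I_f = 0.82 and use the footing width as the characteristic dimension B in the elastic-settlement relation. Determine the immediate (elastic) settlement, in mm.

Immediate (elastic) settlement: S_e = q·B·(1−ν²)/E_s · I_f.
E_s = 25.2 MPa = 25200 kPa.
S_e = 315 × 2.6 × (1 − 0.39²) / 25200 × 0.82
    = 315 × 2.6 × 0.8479 / 25200 × 0.82
    = 0.0226 m = 22.6 mm

S_e ≈ 22.6 mm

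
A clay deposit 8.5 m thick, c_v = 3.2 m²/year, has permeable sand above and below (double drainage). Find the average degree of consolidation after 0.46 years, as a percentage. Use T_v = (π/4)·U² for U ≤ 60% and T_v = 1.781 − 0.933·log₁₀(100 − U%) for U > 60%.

Drainage path length: H_d = H/2 = 4.25 m (double drainage).
T_v = c_v·t/H_d² = 3.2×0.46/4.25² = 0.081495.
T_v = 0.081495 corresponds to the U ≤ 60% branch:
U = √(4T_v/π) = 0.3221

U ≈ 32.2 %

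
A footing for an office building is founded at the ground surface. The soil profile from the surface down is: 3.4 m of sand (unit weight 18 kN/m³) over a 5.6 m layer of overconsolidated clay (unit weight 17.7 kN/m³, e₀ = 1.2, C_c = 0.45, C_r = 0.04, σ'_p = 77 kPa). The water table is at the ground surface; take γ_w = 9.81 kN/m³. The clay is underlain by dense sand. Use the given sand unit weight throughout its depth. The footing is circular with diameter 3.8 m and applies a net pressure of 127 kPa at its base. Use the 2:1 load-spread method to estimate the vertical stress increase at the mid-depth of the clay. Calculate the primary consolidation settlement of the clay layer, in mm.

S_c ≈ 13.8 mm

Mid-depth of clay below the ground surface: z = 3.4 + 5.6/2 = 6.2 m.
Total vertical stress at mid-clay: σ_v = 18×3.4 + 17.7×2.8 = 110.76 kPa.
Pore pressure: u = 9.81×(6.2 − 0) = 60.822 kPa.
Initial effective stress: σ'_0 = σ_v − u = 110.76 − 60.822 = 49.938 kPa.
Stress increase at mid-clay by the 2:1 spreading method:
Δσ ≈ qD²/(D+z)² = 127×3.8²/(3.8+6.2)² = 18.339 kPa
Final effective stress: σ'_f = 49.938 + 18.339 = 68.277 kPa.
σ'_f = 68.277 ≤ σ'_p = 77 kPa, so the clay remains overconsolidated and only the recompression index applies:
S_c = C_r·H/(1+e₀)·log₁₀(σ'_f/σ'_0) = 0.04×5.6/2.2×log₁₀(68.277/49.938)
    = 0.10182 × 0.13584 = 0.01383 m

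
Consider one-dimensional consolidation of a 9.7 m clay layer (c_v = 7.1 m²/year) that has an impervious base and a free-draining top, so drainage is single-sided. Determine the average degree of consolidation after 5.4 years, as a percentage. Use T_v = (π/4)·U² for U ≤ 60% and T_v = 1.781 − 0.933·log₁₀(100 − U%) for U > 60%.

Drainage path length: H_d = H = 9.7 m (single drainage).
T_v = c_v·t/H_d² = 7.1×5.4/9.7² = 0.40748.
T_v = 0.40748 corresponds to the U > 60% branch:
U = 1 − 10^((1.781 − T_v)/0.933)/100 = 0.7034

U ≈ 70.3 %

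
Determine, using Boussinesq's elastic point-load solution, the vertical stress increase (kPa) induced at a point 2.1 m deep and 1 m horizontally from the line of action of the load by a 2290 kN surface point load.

Boussinesq vertical stress below a point load on an elastic half-space:
Δσ_z = 3P/(2πz²) · [1 + (r/z)²]^(−5/2)
r/z = 1/2.1 = 0.47619; [1+(r/z)²]^(−5/2) = 0.59993.
Δσ_z = 3×2290/(2π×2.1²) × 0.59993 = 247.94 × 0.59993 = 148.7 kPa

Δσ_z ≈ 149 kPa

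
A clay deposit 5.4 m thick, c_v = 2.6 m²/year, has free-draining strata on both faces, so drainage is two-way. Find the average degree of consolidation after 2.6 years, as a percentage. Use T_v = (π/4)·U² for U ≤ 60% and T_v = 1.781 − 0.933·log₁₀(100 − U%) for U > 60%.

U ≈ 91.8 %

Drainage path length: H_d = H/2 = 2.7 m (double drainage).
T_v = c_v·t/H_d² = 2.6×2.6/2.7² = 0.9273.
T_v = 0.9273 corresponds to the U > 60% branch:
U = 1 − 10^((1.781 − T_v)/0.933)/100 = 0.9178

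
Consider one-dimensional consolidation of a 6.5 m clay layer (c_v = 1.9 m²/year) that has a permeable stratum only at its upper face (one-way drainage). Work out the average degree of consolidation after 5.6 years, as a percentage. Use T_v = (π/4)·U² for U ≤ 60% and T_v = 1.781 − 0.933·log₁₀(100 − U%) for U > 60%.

U ≈ 56.6 %

Drainage path length: H_d = H = 6.5 m (single drainage).
T_v = c_v·t/H_d² = 1.9×5.6/6.5² = 0.25183.
T_v = 0.25183 corresponds to the U ≤ 60% branch:
U = √(4T_v/π) = 0.5663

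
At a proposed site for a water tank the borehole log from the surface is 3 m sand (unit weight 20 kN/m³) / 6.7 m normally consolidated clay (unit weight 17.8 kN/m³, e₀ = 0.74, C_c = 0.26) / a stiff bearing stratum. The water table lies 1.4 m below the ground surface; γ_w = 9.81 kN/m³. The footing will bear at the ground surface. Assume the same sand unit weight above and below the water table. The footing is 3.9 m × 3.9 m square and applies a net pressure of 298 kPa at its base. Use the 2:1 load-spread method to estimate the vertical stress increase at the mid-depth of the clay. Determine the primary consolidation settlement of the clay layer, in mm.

S_c ≈ 206 mm

Mid-depth of clay below the ground surface: z = 3 + 6.7/2 = 6.35 m.
Total vertical stress at mid-clay: σ_v = 20×3 + 17.8×3.35 = 119.63 kPa.
Pore pressure: u = 9.81×(6.35 − 1.4) = 48.56 kPa.
Initial effective stress: σ'_0 = σ_v − u = 119.63 − 48.56 = 71.07 kPa.
Stress increase at mid-clay by the 2:1 spreading method:
Δσ = qBL/((B+z)(L+z)) = 298×3.9×3.9/((3.9+6.35)(3.9+6.35)) = 43.142 kPa
Final effective stress: σ'_f = σ'_0 + Δσ = 71.07 + 43.142 = 114.21 kPa.
Normally consolidated clay, so the full stress increment lies on the virgin compression line:
S_c = C_c·H/(1+e₀)·log₁₀(σ'_f/σ'_0) = 0.26×6.7/(1+0.74)×log₁₀(114.21/71.07)
    = 1.0011 × 0.20602 = 0.2062 m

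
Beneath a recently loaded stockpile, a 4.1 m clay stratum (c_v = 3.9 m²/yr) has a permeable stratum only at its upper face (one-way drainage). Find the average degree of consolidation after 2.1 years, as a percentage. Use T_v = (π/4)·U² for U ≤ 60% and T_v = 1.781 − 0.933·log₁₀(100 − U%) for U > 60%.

Drainage path length: H_d = H = 4.1 m (single drainage).
T_v = c_v·t/H_d² = 3.9×2.1/4.1² = 0.48721.
T_v = 0.48721 corresponds to the U > 60% branch:
U = 1 − 10^((1.781 − T_v)/0.933)/100 = 0.7564

U ≈ 75.6 %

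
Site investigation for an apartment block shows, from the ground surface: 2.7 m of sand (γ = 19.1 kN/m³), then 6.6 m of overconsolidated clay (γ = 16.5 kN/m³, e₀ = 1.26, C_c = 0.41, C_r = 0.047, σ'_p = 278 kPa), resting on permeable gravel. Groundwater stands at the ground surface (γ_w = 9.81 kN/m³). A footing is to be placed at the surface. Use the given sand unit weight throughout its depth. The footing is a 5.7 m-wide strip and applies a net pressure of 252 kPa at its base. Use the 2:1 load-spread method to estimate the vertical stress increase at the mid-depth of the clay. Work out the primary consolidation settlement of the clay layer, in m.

Mid-depth of clay below the ground surface: z = 2.7 + 6.6/2 = 6 m.
Total vertical stress at mid-clay: σ_v = 19.1×2.7 + 16.5×3.3 = 106.02 kPa.
Pore pressure: u = 9.81×(6 − 0) = 58.86 kPa.
Initial effective stress: σ'_0 = σ_v − u = 106.02 − 58.86 = 47.16 kPa.
Stress increase at mid-clay by the 2:1 spreading method:
Δσ = qB/(B+z) = 252×5.7/(5.7+6) = 122.77 kPa
Final effective stress: σ'_f = 47.16 + 122.77 = 169.93 kPa.
σ'_f = 169.93 ≤ σ'_p = 278 kPa, so the clay remains overconsolidated and only the recompression index applies:
S_c = C_r·H/(1+e₀)·log₁₀(σ'_f/σ'_0) = 0.047×6.6/2.26×log₁₀(169.93/47.16)
    = 0.13726 × 0.5567 = 0.07641 m

S_c ≈ 0.0764 m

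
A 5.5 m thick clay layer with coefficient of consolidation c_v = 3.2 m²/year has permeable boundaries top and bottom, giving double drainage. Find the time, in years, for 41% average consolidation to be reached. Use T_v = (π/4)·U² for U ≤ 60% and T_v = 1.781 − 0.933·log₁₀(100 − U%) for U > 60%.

t ≈ 0.312 years

Drainage path length: H_d = H/2 = 2.75 m (double drainage).
U ≤ 60%: T_v = (π/4)·U² = (π/4)×0.41² = 0.13203.
t = T_v·H_d²/c_v = 0.13203×2.75²/3.2 = 0.312 years.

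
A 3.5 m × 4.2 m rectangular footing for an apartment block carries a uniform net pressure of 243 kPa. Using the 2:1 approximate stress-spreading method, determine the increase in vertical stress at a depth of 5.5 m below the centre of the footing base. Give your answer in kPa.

Δσ_z ≈ 40.9 kPa

By the 2:1 method the load spreads at 1 horizontal : 2 vertical, so at depth z the loaded area has grown by z in each plan dimension:
Δσ = qBL/((B+z)(L+z)) = 243×3.5×4.2/((3.5+5.5)(4.2+5.5)) = 40.918 kPa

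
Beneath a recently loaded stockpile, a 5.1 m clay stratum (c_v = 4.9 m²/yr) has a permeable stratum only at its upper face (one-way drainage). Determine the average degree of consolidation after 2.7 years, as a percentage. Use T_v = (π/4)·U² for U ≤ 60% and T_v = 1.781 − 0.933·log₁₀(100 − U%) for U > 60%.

Drainage path length: H_d = H = 5.1 m (single drainage).
T_v = c_v·t/H_d² = 4.9×2.7/5.1² = 0.50865.
T_v = 0.50865 corresponds to the U > 60% branch:
U = 1 − 10^((1.781 − T_v)/0.933)/100 = 0.7689

U ≈ 76.9 %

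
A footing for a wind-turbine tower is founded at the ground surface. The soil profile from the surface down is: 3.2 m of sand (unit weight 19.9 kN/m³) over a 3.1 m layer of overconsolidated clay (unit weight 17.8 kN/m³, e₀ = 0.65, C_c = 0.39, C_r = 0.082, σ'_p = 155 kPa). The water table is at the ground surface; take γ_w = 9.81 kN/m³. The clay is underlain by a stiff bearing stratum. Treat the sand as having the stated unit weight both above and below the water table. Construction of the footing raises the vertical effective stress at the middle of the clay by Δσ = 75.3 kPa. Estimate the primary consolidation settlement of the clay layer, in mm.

S_c ≈ 66.1 mm

Mid-depth of clay below the ground surface: z = 3.2 + 3.1/2 = 4.75 m.
Total vertical stress at mid-clay: σ_v = 19.9×3.2 + 17.8×1.55 = 91.27 kPa.
Pore pressure: u = 9.81×(4.75 − 0) = 46.598 kPa.
Initial effective stress: σ'_0 = σ_v − u = 91.27 − 46.598 = 44.672 kPa.
Final effective stress: σ'_f = 44.672 + 75.3 = 119.97 kPa.
σ'_f = 119.97 ≤ σ'_p = 155 kPa, so the clay remains overconsolidated and only the recompression index applies:
S_c = C_r·H/(1+e₀)·log₁₀(σ'_f/σ'_0) = 0.082×3.1/1.65×log₁₀(119.97/44.672)
    = 0.15406 × 0.42904 = 0.0661 m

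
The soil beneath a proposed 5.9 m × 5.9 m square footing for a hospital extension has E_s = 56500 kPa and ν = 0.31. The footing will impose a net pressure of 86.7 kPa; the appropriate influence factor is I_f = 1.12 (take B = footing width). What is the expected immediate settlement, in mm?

S_e ≈ 9.17 mm

Immediate (elastic) settlement: S_e = q·B·(1−ν²)/E_s · I_f.
S_e = 86.7 × 5.9 × (1 − 0.31²) / 56500 × 1.12
    = 86.7 × 5.9 × 0.9039 / 56500 × 1.12
    = 0.009166 m = 9.166 mm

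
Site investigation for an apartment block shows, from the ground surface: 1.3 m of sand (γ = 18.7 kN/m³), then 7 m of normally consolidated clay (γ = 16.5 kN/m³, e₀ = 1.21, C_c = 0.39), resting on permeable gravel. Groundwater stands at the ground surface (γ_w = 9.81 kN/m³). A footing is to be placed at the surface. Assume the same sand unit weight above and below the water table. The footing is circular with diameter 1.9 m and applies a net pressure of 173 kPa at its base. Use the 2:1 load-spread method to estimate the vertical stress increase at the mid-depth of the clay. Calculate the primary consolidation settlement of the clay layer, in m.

S_c ≈ 0.18 m

Mid-depth of clay below the ground surface: z = 1.3 + 7/2 = 4.8 m.
Total vertical stress at mid-clay: σ_v = 18.7×1.3 + 16.5×3.5 = 82.06 kPa.
Pore pressure: u = 9.81×(4.8 − 0) = 47.088 kPa.
Initial effective stress: σ'_0 = σ_v − u = 82.06 − 47.088 = 34.972 kPa.
Stress increase at mid-clay by the 2:1 spreading method:
Δσ ≈ qD²/(D+z)² = 173×1.9²/(1.9+4.8)² = 13.912 kPa
Final effective stress: σ'_f = σ'_0 + Δσ = 34.972 + 13.912 = 48.884 kPa.
Normally consolidated clay, so the full stress increment lies on the virgin compression line:
S_c = C_c·H/(1+e₀)·log₁₀(σ'_f/σ'_0) = 0.39×7/(1+1.21)×log₁₀(48.884/34.972)
    = 1.2353 × 0.14545 = 0.1797 m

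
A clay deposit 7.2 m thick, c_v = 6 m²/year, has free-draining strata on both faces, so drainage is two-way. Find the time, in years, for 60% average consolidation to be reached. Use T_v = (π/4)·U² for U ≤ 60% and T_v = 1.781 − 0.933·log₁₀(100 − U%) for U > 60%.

t ≈ 0.611 years

Drainage path length: H_d = H/2 = 3.6 m (double drainage).
U ≤ 60%: T_v = (π/4)·U² = (π/4)×0.6² = 0.28274.
t = T_v·H_d²/c_v = 0.28274×3.6²/6 = 0.6107 years.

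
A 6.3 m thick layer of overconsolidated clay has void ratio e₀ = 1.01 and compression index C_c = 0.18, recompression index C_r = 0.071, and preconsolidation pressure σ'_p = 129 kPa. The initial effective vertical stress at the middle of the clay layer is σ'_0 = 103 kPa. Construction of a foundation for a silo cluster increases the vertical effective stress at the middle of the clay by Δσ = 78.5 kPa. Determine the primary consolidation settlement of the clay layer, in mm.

Final effective stress: σ'_f = 103 + 78.5 = 181.5 kPa.
σ'_f = 181.5 > σ'_p = 129 kPa, so the stress path crosses the preconsolidation pressure — recompression up to σ'_p, then virgin compression beyond:
S_c = H/(1+e₀)·[C_r·log₁₀(σ'_p/σ'_0) + C_c·log₁₀(σ'_f/σ'_p)]
    = 6.3/2.01 × [0.071×log₁₀(129/103) + 0.18×log₁₀(181.5/129)]
    = 3.1343 × [0.0069404 + 0.026692] = 0.1054 m

S_c ≈ 105 mm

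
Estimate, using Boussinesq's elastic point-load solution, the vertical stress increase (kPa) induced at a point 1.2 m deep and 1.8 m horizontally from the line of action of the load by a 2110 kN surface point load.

Δσ_z ≈ 36.7 kPa

Boussinesq vertical stress below a point load on an elastic half-space:
Δσ_z = 3P/(2πz²) · [1 + (r/z)²]^(−5/2)
r/z = 1.8/1.2 = 1.5; [1+(r/z)²]^(−5/2) = 0.052516.
Δσ_z = 3×2110/(2π×1.2²) × 0.052516 = 699.62 × 0.052516 = 36.74 kPa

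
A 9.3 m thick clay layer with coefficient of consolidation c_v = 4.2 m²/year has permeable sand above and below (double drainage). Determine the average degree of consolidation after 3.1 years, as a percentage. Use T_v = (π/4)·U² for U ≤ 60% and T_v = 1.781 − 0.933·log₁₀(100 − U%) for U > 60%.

Drainage path length: H_d = H/2 = 4.65 m (double drainage).
T_v = c_v·t/H_d² = 4.2×3.1/4.65² = 0.60215.
T_v = 0.60215 corresponds to the U > 60% branch:
U = 1 − 10^((1.781 − T_v)/0.933)/100 = 0.8166

U ≈ 81.7 %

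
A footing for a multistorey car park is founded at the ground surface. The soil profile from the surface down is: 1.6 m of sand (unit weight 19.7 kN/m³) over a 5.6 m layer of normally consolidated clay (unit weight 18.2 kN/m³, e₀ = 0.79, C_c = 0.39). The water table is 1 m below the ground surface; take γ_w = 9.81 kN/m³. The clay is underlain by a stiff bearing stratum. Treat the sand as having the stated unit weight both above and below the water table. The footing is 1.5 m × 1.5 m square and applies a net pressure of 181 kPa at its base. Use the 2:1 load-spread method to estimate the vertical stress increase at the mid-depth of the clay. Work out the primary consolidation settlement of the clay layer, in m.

S_c ≈ 0.113 m

Mid-depth of clay below the ground surface: z = 1.6 + 5.6/2 = 4.4 m.
Total vertical stress at mid-clay: σ_v = 19.7×1.6 + 18.2×2.8 = 82.48 kPa.
Pore pressure: u = 9.81×(4.4 − 1) = 33.354 kPa.
Initial effective stress: σ'_0 = σ_v − u = 82.48 − 33.354 = 49.126 kPa.
Stress increase at mid-clay by the 2:1 spreading method:
Δσ = qBL/((B+z)(L+z)) = 181×1.5×1.5/((1.5+4.4)(1.5+4.4)) = 11.699 kPa
Final effective stress: σ'_f = σ'_0 + Δσ = 49.126 + 11.699 = 60.825 kPa.
Normally consolidated clay, so the full stress increment lies on the virgin compression line:
S_c = C_c·H/(1+e₀)·log₁₀(σ'_f/σ'_0) = 0.39×5.6/(1+0.79)×log₁₀(60.825/49.126)
    = 1.2201 × 0.092771 = 0.1132 m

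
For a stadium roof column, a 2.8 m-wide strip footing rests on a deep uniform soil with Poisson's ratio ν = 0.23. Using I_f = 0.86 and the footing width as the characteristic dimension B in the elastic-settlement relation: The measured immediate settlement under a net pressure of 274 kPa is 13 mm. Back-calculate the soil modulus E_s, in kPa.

S_e = q·B·(1−ν²)/E_s · I_f  ⇒  E_s = q·B·(1−ν²)·I_f / S_e.
E_s = 274 × 2.8 × 0.9471 × 0.86 / 0.013 = 48070 kPa

E_s ≈ 48100 kPa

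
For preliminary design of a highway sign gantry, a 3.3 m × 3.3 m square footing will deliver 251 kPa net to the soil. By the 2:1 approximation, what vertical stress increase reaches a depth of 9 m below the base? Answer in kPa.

By the 2:1 method the load spreads at 1 horizontal : 2 vertical, so at depth z the loaded area has grown by z in each plan dimension:
Δσ = qBL/((B+z)(L+z)) = 251×3.3×3.3/((3.3+9)(3.3+9)) = 18.067 kPa

Δσ_z ≈ 18.1 kPa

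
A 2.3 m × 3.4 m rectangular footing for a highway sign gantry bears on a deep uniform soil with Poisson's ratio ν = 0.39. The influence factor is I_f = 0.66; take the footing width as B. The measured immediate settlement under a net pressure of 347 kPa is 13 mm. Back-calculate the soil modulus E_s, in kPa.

E_s ≈ 34400 kPa

S_e = q·B·(1−ν²)/E_s · I_f  ⇒  E_s = q·B·(1−ν²)·I_f / S_e.
E_s = 347 × 2.3 × 0.8479 × 0.66 / 0.013 = 34360 kPa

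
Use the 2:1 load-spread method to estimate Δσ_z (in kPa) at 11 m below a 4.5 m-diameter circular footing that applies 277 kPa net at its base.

Δσ_z ≈ 23.3 kPa

By the 2:1 method the load spreads at 1 horizontal : 2 vertical, so at depth z the loaded area has grown by z in each plan dimension:
Δσ ≈ qD²/(D+z)² = 277×4.5²/(4.5+11)² = 23.348 kPa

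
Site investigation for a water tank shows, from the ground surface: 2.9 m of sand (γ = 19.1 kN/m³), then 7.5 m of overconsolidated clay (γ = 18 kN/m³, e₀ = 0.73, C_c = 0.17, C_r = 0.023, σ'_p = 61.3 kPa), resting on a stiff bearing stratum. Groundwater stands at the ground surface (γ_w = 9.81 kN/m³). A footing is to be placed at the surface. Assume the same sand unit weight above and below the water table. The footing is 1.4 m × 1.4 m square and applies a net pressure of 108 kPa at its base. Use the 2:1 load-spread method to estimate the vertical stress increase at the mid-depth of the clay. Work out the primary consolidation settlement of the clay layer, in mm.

Mid-depth of clay below the ground surface: z = 2.9 + 7.5/2 = 6.65 m.
Total vertical stress at mid-clay: σ_v = 19.1×2.9 + 18×3.75 = 122.89 kPa.
Pore pressure: u = 9.81×(6.65 − 0) = 65.237 kPa.
Initial effective stress: σ'_0 = σ_v − u = 122.89 − 65.237 = 57.653 kPa.
Stress increase at mid-clay by the 2:1 spreading method:
Δσ = qBL/((B+z)(L+z)) = 108×1.4×1.4/((1.4+6.65)(1.4+6.65)) = 3.2665 kPa
Final effective stress: σ'_f = 57.653 + 3.2665 = 60.919 kPa.
σ'_f = 60.919 ≤ σ'_p = 61.3 kPa, so the clay remains overconsolidated and only the recompression index applies:
S_c = C_r·H/(1+e₀)·log₁₀(σ'_f/σ'_0) = 0.023×7.5/1.73×log₁₀(60.919/57.653)
    = 0.099712 × 0.023931 = 0.002386 m

S_c ≈ 2.39 mm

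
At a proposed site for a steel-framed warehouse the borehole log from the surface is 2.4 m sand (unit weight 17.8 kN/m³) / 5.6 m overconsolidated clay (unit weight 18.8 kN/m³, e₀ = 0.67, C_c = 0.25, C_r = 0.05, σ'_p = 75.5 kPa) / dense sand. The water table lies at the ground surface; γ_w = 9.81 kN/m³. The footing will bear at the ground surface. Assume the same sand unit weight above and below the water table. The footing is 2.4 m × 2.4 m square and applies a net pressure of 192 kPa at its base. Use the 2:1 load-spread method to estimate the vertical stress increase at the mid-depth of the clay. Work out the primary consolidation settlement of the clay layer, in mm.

S_c ≈ 26.1 mm

Mid-depth of clay below the ground surface: z = 2.4 + 5.6/2 = 5.2 m.
Total vertical stress at mid-clay: σ_v = 17.8×2.4 + 18.8×2.8 = 95.36 kPa.
Pore pressure: u = 9.81×(5.2 − 0) = 51.012 kPa.
Initial effective stress: σ'_0 = σ_v − u = 95.36 − 51.012 = 44.348 kPa.
Stress increase at mid-clay by the 2:1 spreading method:
Δσ = qBL/((B+z)(L+z)) = 192×2.4×2.4/((2.4+5.2)(2.4+5.2)) = 19.147 kPa
Final effective stress: σ'_f = 44.348 + 19.147 = 63.495 kPa.
σ'_f = 63.495 ≤ σ'_p = 75.5 kPa, so the clay remains overconsolidated and only the recompression index applies:
S_c = C_r·H/(1+e₀)·log₁₀(σ'_f/σ'_0) = 0.05×5.6/1.67×log₁₀(63.495/44.348)
    = 0.16767 × 0.15587 = 0.02613 m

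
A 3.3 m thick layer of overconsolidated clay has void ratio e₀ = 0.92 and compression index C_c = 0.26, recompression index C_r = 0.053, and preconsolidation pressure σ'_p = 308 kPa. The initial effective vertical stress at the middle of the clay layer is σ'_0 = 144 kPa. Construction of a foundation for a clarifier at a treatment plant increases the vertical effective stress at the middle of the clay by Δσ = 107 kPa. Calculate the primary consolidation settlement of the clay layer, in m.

S_c ≈ 0.022 m

Final effective stress: σ'_f = 144 + 107 = 251 kPa.
σ'_f = 251 ≤ σ'_p = 308 kPa, so the clay remains overconsolidated and only the recompression index applies:
S_c = C_r·H/(1+e₀)·log₁₀(σ'_f/σ'_0) = 0.053×3.3/1.92×log₁₀(251/144)
    = 0.091096 × 0.24131 = 0.02198 m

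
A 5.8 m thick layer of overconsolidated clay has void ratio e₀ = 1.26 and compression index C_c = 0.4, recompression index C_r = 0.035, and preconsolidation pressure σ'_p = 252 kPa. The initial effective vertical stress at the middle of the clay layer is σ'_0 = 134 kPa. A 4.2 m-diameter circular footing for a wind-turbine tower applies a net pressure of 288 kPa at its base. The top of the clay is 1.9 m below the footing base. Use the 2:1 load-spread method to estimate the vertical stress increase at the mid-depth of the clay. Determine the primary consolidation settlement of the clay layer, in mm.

S_c ≈ 15 mm

Mid-depth of clay below the footing base: z = 1.9 + 5.8/2 = 4.8 m.
Stress increase at mid-clay by the 2:1 spreading method:
Δσ ≈ qD²/(D+z)² = 288×4.2²/(4.2+4.8)² = 62.72 kPa
Final effective stress: σ'_f = 134 + 62.72 = 196.72 kPa.
σ'_f = 196.72 ≤ σ'_p = 252 kPa, so the clay remains overconsolidated and only the recompression index applies:
S_c = C_r·H/(1+e₀)·log₁₀(σ'_f/σ'_0) = 0.035×5.8/2.26×log₁₀(196.72/134)
    = 0.089824 × 0.16674 = 0.01498 m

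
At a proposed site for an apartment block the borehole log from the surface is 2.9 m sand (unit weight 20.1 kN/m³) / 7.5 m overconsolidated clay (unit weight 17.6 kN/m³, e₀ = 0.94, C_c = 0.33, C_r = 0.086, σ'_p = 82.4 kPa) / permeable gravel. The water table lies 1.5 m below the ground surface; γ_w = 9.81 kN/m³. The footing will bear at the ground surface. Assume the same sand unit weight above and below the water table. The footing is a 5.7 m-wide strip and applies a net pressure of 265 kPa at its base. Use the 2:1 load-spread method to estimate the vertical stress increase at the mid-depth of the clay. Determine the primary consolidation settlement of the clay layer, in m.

S_c ≈ 0.496 m

Mid-depth of clay below the ground surface: z = 2.9 + 7.5/2 = 6.65 m.
Total vertical stress at mid-clay: σ_v = 20.1×2.9 + 17.6×3.75 = 124.29 kPa.
Pore pressure: u = 9.81×(6.65 − 1.5) = 50.522 kPa.
Initial effective stress: σ'_0 = σ_v − u = 124.29 − 50.522 = 73.768 kPa.
Stress increase at mid-clay by the 2:1 spreading method:
Δσ = qB/(B+z) = 265×5.7/(5.7+6.65) = 122.31 kPa
Final effective stress: σ'_f = 73.768 + 122.31 = 196.08 kPa.
σ'_f = 196.08 > σ'_p = 82.4 kPa, so the stress path crosses the preconsolidation pressure — recompression up to σ'_p, then virgin compression beyond:
S_c = H/(1+e₀)·[C_r·log₁₀(σ'_p/σ'_0) + C_c·log₁₀(σ'_f/σ'_p)]
    = 7.5/1.94 × [0.086×log₁₀(82.4/73.768) + 0.33×log₁₀(196.08/82.4)]
    = 3.866 × [0.0041331 + 0.12425] = 0.4963 m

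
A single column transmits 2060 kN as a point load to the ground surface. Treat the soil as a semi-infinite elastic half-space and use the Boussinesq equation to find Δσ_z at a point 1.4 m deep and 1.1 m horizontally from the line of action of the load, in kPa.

Δσ_z ≈ 151 kPa

Boussinesq vertical stress below a point load on an elastic half-space:
Δσ_z = 3P/(2πz²) · [1 + (r/z)²]^(−5/2)
r/z = 1.1/1.4 = 0.78571; [1+(r/z)²]^(−5/2) = 0.3006.
Δσ_z = 3×2060/(2π×1.4²) × 0.3006 = 501.83 × 0.3006 = 150.9 kPa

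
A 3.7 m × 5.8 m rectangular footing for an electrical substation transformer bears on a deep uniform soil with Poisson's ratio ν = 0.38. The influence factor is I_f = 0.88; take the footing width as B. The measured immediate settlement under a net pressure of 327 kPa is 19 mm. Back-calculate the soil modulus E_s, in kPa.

S_e = q·B·(1−ν²)/E_s · I_f  ⇒  E_s = q·B·(1−ν²)·I_f / S_e.
E_s = 327 × 3.7 × 0.8556 × 0.88 / 0.019 = 47950 kPa

E_s ≈ 47900 kPa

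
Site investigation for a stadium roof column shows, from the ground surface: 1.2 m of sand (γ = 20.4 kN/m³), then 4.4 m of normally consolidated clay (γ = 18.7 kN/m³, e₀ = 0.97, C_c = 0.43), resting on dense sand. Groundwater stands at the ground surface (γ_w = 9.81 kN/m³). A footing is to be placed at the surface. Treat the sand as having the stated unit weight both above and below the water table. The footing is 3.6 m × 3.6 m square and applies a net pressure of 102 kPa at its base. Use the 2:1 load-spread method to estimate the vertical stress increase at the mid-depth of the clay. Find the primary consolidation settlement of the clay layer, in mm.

S_c ≈ 253 mm

Mid-depth of clay below the ground surface: z = 1.2 + 4.4/2 = 3.4 m.
Total vertical stress at mid-clay: σ_v = 20.4×1.2 + 18.7×2.2 = 65.62 kPa.
Pore pressure: u = 9.81×(3.4 − 0) = 33.354 kPa.
Initial effective stress: σ'_0 = σ_v − u = 65.62 − 33.354 = 32.266 kPa.
Stress increase at mid-clay by the 2:1 spreading method:
Δσ = qBL/((B+z)(L+z)) = 102×3.6×3.6/((3.6+3.4)(3.6+3.4)) = 26.978 kPa
Final effective stress: σ'_f = σ'_0 + Δσ = 32.266 + 26.978 = 59.244 kPa.
Normally consolidated clay, so the full stress increment lies on the virgin compression line:
S_c = C_c·H/(1+e₀)·log₁₀(σ'_f/σ'_0) = 0.43×4.4/(1+0.97)×log₁₀(59.244/32.266)
    = 0.96041 × 0.2639 = 0.2535 m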